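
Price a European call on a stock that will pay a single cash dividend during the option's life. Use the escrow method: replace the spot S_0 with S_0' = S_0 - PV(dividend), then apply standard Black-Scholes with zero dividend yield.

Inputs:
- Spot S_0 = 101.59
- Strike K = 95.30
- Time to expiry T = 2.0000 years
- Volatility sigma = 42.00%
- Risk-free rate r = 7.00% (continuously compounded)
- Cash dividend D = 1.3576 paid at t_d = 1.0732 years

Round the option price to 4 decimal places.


PV(D) = D * exp(-r * t_d) = 1.3576 * 0.92762845 = 1.25934839
S_0' = S_0 - PV(D) = 101.5900 - 1.25934839 = 100.33065161
d1 = (ln(S_0'/K) + (r + sigma^2/2)*T) / (sigma*sqrt(T)) = 0.61929327
d2 = d1 - sigma*sqrt(T) = 0.02532358
exp(-rT) = 0.86935824
N(d1) = 0.73213841; N(d2) = 0.51010157
C = S_0' * N(d1) - K * exp(-rT) * N(d2) = 100.33065161 * 0.73213841 - 95.3000 * 0.86935824 * 0.51010157 = 31.1941

Answer: Price = 31.1941


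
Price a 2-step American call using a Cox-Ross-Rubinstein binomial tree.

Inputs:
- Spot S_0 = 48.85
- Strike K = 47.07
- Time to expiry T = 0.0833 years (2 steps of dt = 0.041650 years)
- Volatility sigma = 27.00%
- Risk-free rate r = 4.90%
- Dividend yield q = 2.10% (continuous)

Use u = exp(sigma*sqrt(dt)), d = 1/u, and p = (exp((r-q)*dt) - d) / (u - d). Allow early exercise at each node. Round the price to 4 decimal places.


Answer: Price = V(0,0) = 2.7229

Derivation:
dt = T/N = 0.041650
u = exp(sigma*sqrt(dt)) = 1.056649; d = 1/u = 0.946388
p = (exp((r-q)*dt) - d) / (u - d) = 0.496811
Discount per step: exp(-r*dt) = 0.997961
Stock lattice S(k, i) with i counting down-moves:
  k=0: S(0,0) = 48.8500
  k=1: S(1,0) = 51.6173; S(1,1) = 46.2311
  k=2: S(2,0) = 54.5414; S(2,1) = 48.8500; S(2,2) = 43.7525
Terminal payoffs V(N, i) = max(S_T - K, 0):
  V(2,0) = 7.471363; V(2,1) = 1.780000; V(2,2) = 0.000000
Backward induction: V(k, i) = exp(-r*dt) * [p * V(k+1, i) + (1-p) * V(k+1, i+1)]; then take max(V_cont, immediate exercise) for American.
  V(1,0) = exp(-r*dt) * [p*7.471363 + (1-p)*1.780000] = 4.598137; exercise = 4.547299; V(1,0) = max -> 4.598137
  V(1,1) = exp(-r*dt) * [p*1.780000 + (1-p)*0.000000] = 0.882520; exercise = 0.000000; V(1,1) = max -> 0.882520
  V(0,0) = exp(-r*dt) * [p*4.598137 + (1-p)*0.882520] = 2.722916; exercise = 1.780000; V(0,0) = max -> 2.722916


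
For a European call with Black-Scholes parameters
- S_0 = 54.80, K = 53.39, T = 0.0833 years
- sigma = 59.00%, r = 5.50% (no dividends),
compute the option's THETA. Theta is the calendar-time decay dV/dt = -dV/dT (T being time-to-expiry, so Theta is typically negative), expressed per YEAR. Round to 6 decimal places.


d1 = 0.2651248907; d2 = 0.0948406284
phi(d1) = 0.3851647412; exp(-qT) = 1.0000000000; exp(-rT) = 0.9954289791
Theta = -S*exp(-qT)*phi(d1)*sigma/(2*sqrt(T)) - r*K*exp(-rT)*N(d2) + q*S*exp(-qT)*N(d1)
N(d1) = 0.6045433734; N(d2) = 0.5377792922; sqrt(T) = 0.2886173938
Term 1 = -54.8000 * 1.0000000000 * 0.3851647412 * 0.5900 / (2 * 0.2886173938) = -21.5737974911
Term 2 = -0.0550 * 53.3900 * 0.9954289791 * 0.5377792922 = -1.5719436201
Term 3 = 0 (no dividend yield, q = 0)
Theta = -21.5737974911 + (-1.5719436201) + (0.0000000000) = -23.145741

Answer: Theta = -23.145741


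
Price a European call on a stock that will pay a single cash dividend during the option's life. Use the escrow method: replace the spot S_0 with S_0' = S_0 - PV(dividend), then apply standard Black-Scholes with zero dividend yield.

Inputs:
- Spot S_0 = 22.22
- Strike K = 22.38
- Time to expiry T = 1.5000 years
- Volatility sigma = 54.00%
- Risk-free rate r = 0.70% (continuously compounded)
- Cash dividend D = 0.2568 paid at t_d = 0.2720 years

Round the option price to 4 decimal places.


PV(D) = D * exp(-r * t_d) = 0.2568 * 0.99809781 = 0.25631152
S_0' = S_0 - PV(D) = 22.2200 - 0.25631152 = 21.96368848
d1 = (ln(S_0'/K) + (r + sigma^2/2)*T) / (sigma*sqrt(T)) = 0.31816583
d2 = d1 - sigma*sqrt(T) = -0.34319640
exp(-rT) = 0.98955493
N(d1) = 0.62482042; N(d2) = 0.36572536
C = S_0' * N(d1) - K * exp(-rT) * N(d2) = 21.96368848 * 0.62482042 - 22.3800 * 0.98955493 * 0.36572536 = 5.6239

Answer: Price = 5.6239


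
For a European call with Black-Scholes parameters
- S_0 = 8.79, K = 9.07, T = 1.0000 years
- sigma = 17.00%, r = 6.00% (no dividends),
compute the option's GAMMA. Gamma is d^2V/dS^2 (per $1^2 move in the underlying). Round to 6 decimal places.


Answer: Gamma = 0.258535

Derivation:
d1 = 0.2534849857; d2 = 0.0834849857
phi(d1) = 0.3863290343; exp(-qT) = 1.0000000000; exp(-rT) = 0.9417645336
Gamma = exp(-qT) * phi(d1) / (S * sigma * sqrt(T)) = 1.0000000000 * 0.3863290343 / (8.7900 * 0.1700 * 1.0000000000) = 0.258535


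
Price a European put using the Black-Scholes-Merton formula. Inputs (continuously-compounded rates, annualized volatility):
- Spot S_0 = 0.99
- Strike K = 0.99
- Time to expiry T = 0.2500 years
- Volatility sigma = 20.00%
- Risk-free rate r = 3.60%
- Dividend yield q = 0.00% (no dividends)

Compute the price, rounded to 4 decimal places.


Answer: Price = 0.0350

Derivation:
d1 = (ln(S/K) + (r - q + 0.5*sigma^2) * T) / (sigma * sqrt(T)) = 0.14000000
d2 = d1 - sigma * sqrt(T) = 0.04000000
exp(-rT) = 0.99104038; exp(-qT) = 1.00000000
P = K * exp(-rT) * N(-d2) - S_0 * exp(-qT) * N(-d1)
N(-d1) = 0.44433000; N(-d2) = 0.48404656
P = 0.9900 * 0.99104038 * 0.48404656 - 0.9900 * 1.00000000 * 0.44433000 = 0.0350


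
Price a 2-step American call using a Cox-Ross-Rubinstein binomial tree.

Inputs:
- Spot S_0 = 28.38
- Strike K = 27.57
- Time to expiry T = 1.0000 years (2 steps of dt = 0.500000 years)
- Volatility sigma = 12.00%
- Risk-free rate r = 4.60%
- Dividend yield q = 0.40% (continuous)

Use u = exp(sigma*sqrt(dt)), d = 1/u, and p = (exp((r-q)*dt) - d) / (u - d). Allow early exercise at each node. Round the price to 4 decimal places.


dt = T/N = 0.500000
u = exp(sigma*sqrt(dt)) = 1.088557; d = 1/u = 0.918647
p = (exp((r-q)*dt) - d) / (u - d) = 0.603702
Discount per step: exp(-r*dt) = 0.977262
Stock lattice S(k, i) with i counting down-moves:
  k=0: S(0,0) = 28.3800
  k=1: S(1,0) = 30.8932; S(1,1) = 26.0712
  k=2: S(2,0) = 33.6291; S(2,1) = 28.3800; S(2,2) = 23.9503
Terminal payoffs V(N, i) = max(S_T - K, 0):
  V(2,0) = 6.059051; V(2,1) = 0.810000; V(2,2) = 0.000000
Backward induction: V(k, i) = exp(-r*dt) * [p * V(k+1, i) + (1-p) * V(k+1, i+1)]; then take max(V_cont, immediate exercise) for American.
  V(1,0) = exp(-r*dt) * [p*6.059051 + (1-p)*0.810000] = 3.888392; exercise = 3.323243; V(1,0) = max -> 3.888392
  V(1,1) = exp(-r*dt) * [p*0.810000 + (1-p)*0.000000] = 0.477880; exercise = 0.000000; V(1,1) = max -> 0.477880
  V(0,0) = exp(-r*dt) * [p*3.888392 + (1-p)*0.477880] = 2.479131; exercise = 0.810000; V(0,0) = max -> 2.479131

Answer: Price = V(0,0) = 2.4791


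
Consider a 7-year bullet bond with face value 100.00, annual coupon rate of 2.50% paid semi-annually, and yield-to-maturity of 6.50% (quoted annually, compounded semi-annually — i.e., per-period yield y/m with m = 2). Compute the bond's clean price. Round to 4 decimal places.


Coupon per period c = face * coupon_rate / m = 1.250000
Periods per year m = 2; per-period yield y/m = 0.032500
Number of cashflows N = 14
Cashflows (t years, CF_t, discount factor 1/(1+y/m)^(m*t), PV):
  t = 0.5000: CF_t = 1.250000, DF = 0.968523, PV = 1.210654
  t = 1.0000: CF_t = 1.250000, DF = 0.938037, PV = 1.172546
  t = 1.5000: CF_t = 1.250000, DF = 0.908510, PV = 1.135638
  t = 2.0000: CF_t = 1.250000, DF = 0.879913, PV = 1.099891
  t = 2.5000: CF_t = 1.250000, DF = 0.852216, PV = 1.065270
  t = 3.0000: CF_t = 1.250000, DF = 0.825391, PV = 1.031739
  t = 3.5000: CF_t = 1.250000, DF = 0.799410, PV = 0.999263
  t = 4.0000: CF_t = 1.250000, DF = 0.774247, PV = 0.967809
  t = 4.5000: CF_t = 1.250000, DF = 0.749876, PV = 0.937345
  t = 5.0000: CF_t = 1.250000, DF = 0.726272, PV = 0.907840
  t = 5.5000: CF_t = 1.250000, DF = 0.703411, PV = 0.879264
  t = 6.0000: CF_t = 1.250000, DF = 0.681270, PV = 0.851588
  t = 6.5000: CF_t = 1.250000, DF = 0.659826, PV = 0.824782
  t = 7.0000: CF_t = 101.250000, DF = 0.639056, PV = 64.704456
Price P = sum_t PV_t = 77.788083

Answer: Price = 77.7881


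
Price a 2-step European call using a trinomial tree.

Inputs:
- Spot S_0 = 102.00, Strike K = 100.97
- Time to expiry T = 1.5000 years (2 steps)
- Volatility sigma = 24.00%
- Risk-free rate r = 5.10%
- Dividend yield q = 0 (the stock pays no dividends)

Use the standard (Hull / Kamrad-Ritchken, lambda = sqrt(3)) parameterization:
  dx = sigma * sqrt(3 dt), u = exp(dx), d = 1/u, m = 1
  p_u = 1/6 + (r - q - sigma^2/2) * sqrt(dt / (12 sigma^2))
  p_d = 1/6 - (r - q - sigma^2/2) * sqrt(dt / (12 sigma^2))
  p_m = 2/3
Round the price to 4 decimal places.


Answer: Price = V(0,0) = 14.7019

Derivation:
dt = T/N = 0.750000; dx = sigma*sqrt(3*dt) = 0.360000
u = exp(dx) = 1.433329; d = 1/u = 0.697676
p_u = 0.189792, p_m = 0.666667, p_d = 0.143542
Discount per step: exp(-r*dt) = 0.962472
Stock lattice S(k, j) with j the centered position index:
  k=0: S(0,+0) = 102.0000
  k=1: S(1,-1) = 71.1630; S(1,+0) = 102.0000; S(1,+1) = 146.1996
  k=2: S(2,-2) = 49.6487; S(2,-1) = 71.1630; S(2,+0) = 102.0000; S(2,+1) = 146.1996; S(2,+2) = 209.5522
Terminal payoffs V(N, j) = max(S_T - K, 0):
  V(2,-2) = 0.000000; V(2,-1) = 0.000000; V(2,+0) = 1.030000; V(2,+1) = 45.229600; V(2,+2) = 108.582187
Backward induction: V(k, j) = exp(-r*dt) * [p_u * V(k+1, j+1) + p_m * V(k+1, j) + p_d * V(k+1, j-1)]
  V(1,-1) = exp(-r*dt) * [p_u*1.030000 + p_m*0.000000 + p_d*0.000000] = 0.188149
  V(1,+0) = exp(-r*dt) * [p_u*45.229600 + p_m*1.030000 + p_d*0.000000] = 8.922953
  V(1,+1) = exp(-r*dt) * [p_u*108.582187 + p_m*45.229600 + p_d*1.030000] = 48.998414
  V(0,+0) = exp(-r*dt) * [p_u*48.998414 + p_m*8.922953 + p_d*0.188149] = 14.701893


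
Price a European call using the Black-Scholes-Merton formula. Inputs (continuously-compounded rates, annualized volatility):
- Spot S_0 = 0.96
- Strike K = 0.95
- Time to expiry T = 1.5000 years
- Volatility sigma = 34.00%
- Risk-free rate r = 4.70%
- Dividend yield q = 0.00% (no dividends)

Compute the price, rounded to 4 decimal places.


Answer: Price = 0.1923

Derivation:
d1 = (ln(S/K) + (r - q + 0.5*sigma^2) * T) / (sigma * sqrt(T)) = 0.40265601
d2 = d1 - sigma * sqrt(T) = -0.01375725
exp(-rT) = 0.93192774; exp(-qT) = 1.00000000
C = S_0 * exp(-qT) * N(d1) - K * exp(-rT) * N(d2)
N(d1) = 0.65639935; N(d2) = 0.49451183
C = 0.9600 * 1.00000000 * 0.65639935 - 0.9500 * 0.93192774 * 0.49451183 = 0.1923


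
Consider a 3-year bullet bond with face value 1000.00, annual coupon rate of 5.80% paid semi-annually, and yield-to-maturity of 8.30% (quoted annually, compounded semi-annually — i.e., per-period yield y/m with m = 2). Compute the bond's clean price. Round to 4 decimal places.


Answer: Price = 934.7921

Derivation:
Coupon per period c = face * coupon_rate / m = 29.000000
Periods per year m = 2; per-period yield y/m = 0.041500
Number of cashflows N = 6
Cashflows (t years, CF_t, discount factor 1/(1+y/m)^(m*t), PV):
  t = 0.5000: CF_t = 29.000000, DF = 0.960154, PV = 27.844455
  t = 1.0000: CF_t = 29.000000, DF = 0.921895, PV = 26.734955
  t = 1.5000: CF_t = 29.000000, DF = 0.885161, PV = 25.669663
  t = 2.0000: CF_t = 29.000000, DF = 0.849890, PV = 24.646820
  t = 2.5000: CF_t = 29.000000, DF = 0.816025, PV = 23.664734
  t = 3.0000: CF_t = 1029.000000, DF = 0.783510, PV = 806.231438
Price P = sum_t PV_t = 934.792066


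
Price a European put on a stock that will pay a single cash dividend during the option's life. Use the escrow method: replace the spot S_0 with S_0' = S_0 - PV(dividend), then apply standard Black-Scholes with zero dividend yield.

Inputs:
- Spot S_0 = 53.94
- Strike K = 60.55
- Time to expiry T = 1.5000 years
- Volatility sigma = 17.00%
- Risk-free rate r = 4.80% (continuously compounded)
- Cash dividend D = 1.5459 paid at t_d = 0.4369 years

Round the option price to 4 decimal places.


PV(D) = D * exp(-r * t_d) = 1.5459 * 0.97924717 = 1.51381819
S_0' = S_0 - PV(D) = 53.9400 - 1.51381819 = 52.42618181
d1 = (ln(S_0'/K) + (r + sigma^2/2)*T) / (sigma*sqrt(T)) = -0.24201127
d2 = d1 - sigma*sqrt(T) = -0.45021790
exp(-rT) = 0.93053090
N(-d1) = 0.59561429; N(-d2) = 0.67372333
P = K * exp(-rT) * N(-d2) - S_0' * N(-d1) = 60.5500 * 0.93053090 * 0.67372333 - 52.42618181 * 0.59561429 = 6.7342

Answer: Price = 6.7342


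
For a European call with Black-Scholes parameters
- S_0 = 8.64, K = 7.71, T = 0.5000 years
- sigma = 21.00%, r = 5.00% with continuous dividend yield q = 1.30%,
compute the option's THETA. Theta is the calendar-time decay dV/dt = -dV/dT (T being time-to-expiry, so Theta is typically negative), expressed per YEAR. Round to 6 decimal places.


d1 = 0.9657691034; d2 = 0.8172766794
phi(d1) = 0.2502503371; exp(-qT) = 0.9935210793; exp(-rT) = 0.9753099120
Theta = -S*exp(-qT)*phi(d1)*sigma/(2*sqrt(T)) - r*K*exp(-rT)*N(d2) + q*S*exp(-qT)*N(d1)
N(d1) = 0.8329201340; N(d2) = 0.7931148346; sqrt(T) = 0.7071067812
Term 1 = -8.6400 * 0.9935210793 * 0.2502503371 * 0.2100 / (2 * 0.7071067812) = -0.3189846586
Term 2 = -0.0500 * 7.7100 * 0.9753099120 * 0.7931148346 = -0.2981968788
Term 3 = 0.0130 * 8.6400 * 0.9935210793 * 0.8329201340 = 0.0929474632
Theta = -0.3189846586 + (-0.2981968788) + (0.0929474632) = -0.524234

Answer: Theta = -0.524234


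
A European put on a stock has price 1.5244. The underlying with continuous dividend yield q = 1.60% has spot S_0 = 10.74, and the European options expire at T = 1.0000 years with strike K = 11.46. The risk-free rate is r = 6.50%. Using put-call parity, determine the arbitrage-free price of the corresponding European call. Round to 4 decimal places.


Answer: Call price = 1.3551

Derivation:
Put-call parity: C - P = S_0 * exp(-qT) - K * exp(-rT).
S_0 * exp(-qT) = 10.7400 * 0.98412732 = 10.56952742
K * exp(-rT) = 11.4600 * 0.93706746 = 10.73879313
C = P + S*exp(-qT) - K*exp(-rT)
C = 1.5244 + 10.56952742 - 10.73879313 = 1.3551


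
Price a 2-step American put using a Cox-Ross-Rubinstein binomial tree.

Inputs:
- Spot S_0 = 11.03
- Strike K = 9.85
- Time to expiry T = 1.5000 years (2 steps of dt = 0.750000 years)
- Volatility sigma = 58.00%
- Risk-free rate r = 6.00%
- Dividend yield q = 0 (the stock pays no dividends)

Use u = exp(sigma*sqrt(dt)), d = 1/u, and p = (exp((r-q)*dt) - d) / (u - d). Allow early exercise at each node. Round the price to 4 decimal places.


Answer: Price = V(0,0) = 1.7807

Derivation:
dt = T/N = 0.750000
u = exp(sigma*sqrt(dt)) = 1.652509; d = 1/u = 0.605140
p = (exp((r-q)*dt) - d) / (u - d) = 0.420948
Discount per step: exp(-r*dt) = 0.955997
Stock lattice S(k, i) with i counting down-moves:
  k=0: S(0,0) = 11.0300
  k=1: S(1,0) = 18.2272; S(1,1) = 6.6747
  k=2: S(2,0) = 30.1206; S(2,1) = 11.0300; S(2,2) = 4.0391
Terminal payoffs V(N, i) = max(K - S_T, 0):
  V(2,0) = 0.000000; V(2,1) = 0.000000; V(2,2) = 5.810870
Backward induction: V(k, i) = exp(-r*dt) * [p * V(k+1, i) + (1-p) * V(k+1, i+1)]; then take max(V_cont, immediate exercise) for American.
  V(1,0) = exp(-r*dt) * [p*0.000000 + (1-p)*0.000000] = 0.000000; exercise = 0.000000; V(1,0) = max -> 0.000000
  V(1,1) = exp(-r*dt) * [p*0.000000 + (1-p)*5.810870] = 3.216738; exercise = 3.175301; V(1,1) = max -> 3.216738
  V(0,0) = exp(-r*dt) * [p*0.000000 + (1-p)*3.216738] = 1.780698; exercise = 0.000000; V(0,0) = max -> 1.780698


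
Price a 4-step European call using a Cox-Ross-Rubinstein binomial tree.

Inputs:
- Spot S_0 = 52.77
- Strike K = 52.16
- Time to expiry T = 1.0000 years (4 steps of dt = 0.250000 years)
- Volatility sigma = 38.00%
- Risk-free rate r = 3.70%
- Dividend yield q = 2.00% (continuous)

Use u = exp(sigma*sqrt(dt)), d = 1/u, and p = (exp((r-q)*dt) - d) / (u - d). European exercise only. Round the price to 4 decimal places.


Answer: Price = V(0,0) = 8.0793

Derivation:
dt = T/N = 0.250000
u = exp(sigma*sqrt(dt)) = 1.209250; d = 1/u = 0.826959
p = (exp((r-q)*dt) - d) / (u - d) = 0.463783
Discount per step: exp(-r*dt) = 0.990793
Stock lattice S(k, i) with i counting down-moves:
  k=0: S(0,0) = 52.7700
  k=1: S(1,0) = 63.8121; S(1,1) = 43.6386
  k=2: S(2,0) = 77.1648; S(2,1) = 52.7700; S(2,2) = 36.0874
  k=3: S(3,0) = 93.3115; S(3,1) = 63.8121; S(3,2) = 43.6386; S(3,3) = 29.8428
  k=4: S(4,0) = 112.8368; S(4,1) = 77.1648; S(4,2) = 52.7700; S(4,3) = 36.0874; S(4,4) = 24.6788
Terminal payoffs V(N, i) = max(S_T - K, 0):
  V(4,0) = 60.676836; V(4,1) = 25.004758; V(4,2) = 0.610000; V(4,3) = 0.000000; V(4,4) = 0.000000
Backward induction: V(k, i) = exp(-r*dt) * [p * V(k+1, i) + (1-p) * V(k+1, i+1)].
  V(3,0) = exp(-r*dt) * [p*60.676836 + (1-p)*25.004758] = 41.166315
  V(3,1) = exp(-r*dt) * [p*25.004758 + (1-p)*0.610000] = 11.814092
  V(3,2) = exp(-r*dt) * [p*0.610000 + (1-p)*0.000000] = 0.280303
  V(3,3) = exp(-r*dt) * [p*0.000000 + (1-p)*0.000000] = 0.000000
  V(2,0) = exp(-r*dt) * [p*41.166315 + (1-p)*11.814092] = 25.193045
  V(2,1) = exp(-r*dt) * [p*11.814092 + (1-p)*0.280303] = 5.577649
  V(2,2) = exp(-r*dt) * [p*0.280303 + (1-p)*0.000000] = 0.128803
  V(1,0) = exp(-r*dt) * [p*25.193045 + (1-p)*5.577649] = 14.539823
  V(1,1) = exp(-r*dt) * [p*5.577649 + (1-p)*0.128803] = 2.631433
  V(0,0) = exp(-r*dt) * [p*14.539823 + (1-p)*2.631433] = 8.079265


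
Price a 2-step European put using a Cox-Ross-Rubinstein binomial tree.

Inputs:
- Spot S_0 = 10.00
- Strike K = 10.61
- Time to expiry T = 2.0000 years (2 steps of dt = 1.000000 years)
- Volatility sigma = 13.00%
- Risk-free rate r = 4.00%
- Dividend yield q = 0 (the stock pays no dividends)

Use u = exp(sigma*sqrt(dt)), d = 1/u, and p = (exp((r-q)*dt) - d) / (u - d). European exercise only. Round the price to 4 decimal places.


Answer: Price = V(0,0) = 0.6425

Derivation:
dt = T/N = 1.000000
u = exp(sigma*sqrt(dt)) = 1.138828; d = 1/u = 0.878095
p = (exp((r-q)*dt) - d) / (u - d) = 0.624069
Discount per step: exp(-r*dt) = 0.960789
Stock lattice S(k, i) with i counting down-moves:
  k=0: S(0,0) = 10.0000
  k=1: S(1,0) = 11.3883; S(1,1) = 8.7810
  k=2: S(2,0) = 12.9693; S(2,1) = 10.0000; S(2,2) = 7.7105
Terminal payoffs V(N, i) = max(K - S_T, 0):
  V(2,0) = 0.000000; V(2,1) = 0.610000; V(2,2) = 2.899484
Backward induction: V(k, i) = exp(-r*dt) * [p * V(k+1, i) + (1-p) * V(k+1, i+1)].
  V(1,0) = exp(-r*dt) * [p*0.000000 + (1-p)*0.610000] = 0.220326
  V(1,1) = exp(-r*dt) * [p*0.610000 + (1-p)*2.899484] = 1.413022
  V(0,0) = exp(-r*dt) * [p*0.220326 + (1-p)*1.413022] = 0.642477


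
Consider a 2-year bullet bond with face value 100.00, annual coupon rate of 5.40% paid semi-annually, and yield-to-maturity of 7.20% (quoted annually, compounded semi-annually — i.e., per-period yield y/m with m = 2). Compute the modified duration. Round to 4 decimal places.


Coupon per period c = face * coupon_rate / m = 2.700000
Periods per year m = 2; per-period yield y/m = 0.036000
Number of cashflows N = 4
Cashflows (t years, CF_t, discount factor 1/(1+y/m)^(m*t), PV):
  t = 0.5000: CF_t = 2.700000, DF = 0.965251, PV = 2.606178
  t = 1.0000: CF_t = 2.700000, DF = 0.931709, PV = 2.515615
  t = 1.5000: CF_t = 2.700000, DF = 0.899333, PV = 2.428200
  t = 2.0000: CF_t = 102.700000, DF = 0.868082, PV = 89.152068
Price P = sum_t PV_t = 96.702061
First compute Macaulay numerator sum_t t * PV_t:
  t * PV_t at t = 0.5000: 1.303089
  t * PV_t at t = 1.0000: 2.515615
  t * PV_t at t = 1.5000: 3.642300
  t * PV_t at t = 2.0000: 178.304136
Macaulay duration D = 185.765141 / 96.702061 = 1.921005
Modified duration = D / (1 + y/m) = 1.921005 / (1 + 0.036000) = 1.854252

Answer: Modified duration = 1.8543


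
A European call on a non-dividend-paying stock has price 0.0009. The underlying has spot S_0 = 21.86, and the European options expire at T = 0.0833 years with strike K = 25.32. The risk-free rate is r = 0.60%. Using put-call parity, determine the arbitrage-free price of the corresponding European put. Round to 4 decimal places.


Put-call parity: C - P = S_0 * exp(-qT) - K * exp(-rT).
S_0 * exp(-qT) = 21.8600 * 1.00000000 = 21.86000000
K * exp(-rT) = 25.3200 * 0.99950032 = 25.30734823
P = C - S*exp(-qT) + K*exp(-rT)
P = 0.0009 - 21.86000000 + 25.30734823 = 3.4482

Answer: Put price = 3.4482


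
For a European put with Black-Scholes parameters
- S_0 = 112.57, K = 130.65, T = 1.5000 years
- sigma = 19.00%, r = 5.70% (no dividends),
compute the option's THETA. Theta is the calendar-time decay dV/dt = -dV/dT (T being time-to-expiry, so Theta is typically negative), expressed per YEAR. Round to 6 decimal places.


Answer: Theta = 1.012066

Derivation:
d1 = -0.1563021193; d2 = -0.3890036448
phi(d1) = 0.3940987725; exp(-qT) = 1.0000000000; exp(-rT) = 0.9180531431
Theta = -S*exp(-qT)*phi(d1)*sigma/(2*sqrt(T)) + r*K*exp(-rT)*N(-d2) - q*S*exp(-qT)*N(-d1)
N(-d1) = 0.5621025570; N(-d2) = 0.6513632749; sqrt(T) = 1.2247448714
Term 1 = -112.5700 * 1.0000000000 * 0.3940987725 * 0.1900 / (2 * 1.2247448714) = -3.4411667984
Term 2 = 0.0570 * 130.6500 * 0.9180531431 * 0.6513632749 = 4.4532323996
Term 3 = 0 (no dividend yield, q = 0)
Theta = -3.4411667984 + (4.4532323996) + (0.0000000000) = 1.012066


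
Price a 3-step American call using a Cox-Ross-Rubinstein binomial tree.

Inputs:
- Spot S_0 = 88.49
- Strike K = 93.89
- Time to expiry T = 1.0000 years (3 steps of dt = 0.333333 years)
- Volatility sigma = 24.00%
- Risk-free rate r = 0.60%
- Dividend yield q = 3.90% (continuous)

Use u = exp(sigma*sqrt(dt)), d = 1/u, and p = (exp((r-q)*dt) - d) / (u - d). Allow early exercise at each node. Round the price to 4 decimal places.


dt = T/N = 0.333333
u = exp(sigma*sqrt(dt)) = 1.148623; d = 1/u = 0.870607
p = (exp((r-q)*dt) - d) / (u - d) = 0.426065
Discount per step: exp(-r*dt) = 0.998002
Stock lattice S(k, i) with i counting down-moves:
  k=0: S(0,0) = 88.4900
  k=1: S(1,0) = 101.6417; S(1,1) = 77.0401
  k=2: S(2,0) = 116.7480; S(2,1) = 88.4900; S(2,2) = 67.0716
  k=3: S(3,0) = 134.0995; S(3,1) = 101.6417; S(3,2) = 77.0401; S(3,3) = 58.3931
Terminal payoffs V(N, i) = max(S_T - K, 0):
  V(3,0) = 40.209458; V(3,1) = 7.751673; V(3,2) = 0.000000; V(3,3) = 0.000000
Backward induction: V(k, i) = exp(-r*dt) * [p * V(k+1, i) + (1-p) * V(k+1, i+1)]; then take max(V_cont, immediate exercise) for American.
  V(2,0) = exp(-r*dt) * [p*40.209458 + (1-p)*7.751673] = 21.537681; exercise = 22.857990; V(2,0) = max -> 22.857990
  V(2,1) = exp(-r*dt) * [p*7.751673 + (1-p)*0.000000] = 3.296118; exercise = 0.000000; V(2,1) = max -> 3.296118
  V(2,2) = exp(-r*dt) * [p*0.000000 + (1-p)*0.000000] = 0.000000; exercise = 0.000000; V(2,2) = max -> 0.000000
  V(1,0) = exp(-r*dt) * [p*22.857990 + (1-p)*3.296118] = 11.607509; exercise = 7.751673; V(1,0) = max -> 11.607509
  V(1,1) = exp(-r*dt) * [p*3.296118 + (1-p)*0.000000] = 1.401555; exercise = 0.000000; V(1,1) = max -> 1.401555
  V(0,0) = exp(-r*dt) * [p*11.607509 + (1-p)*1.401555] = 5.738466; exercise = 0.000000; V(0,0) = max -> 5.738466

Answer: Price = V(0,0) = 5.7385


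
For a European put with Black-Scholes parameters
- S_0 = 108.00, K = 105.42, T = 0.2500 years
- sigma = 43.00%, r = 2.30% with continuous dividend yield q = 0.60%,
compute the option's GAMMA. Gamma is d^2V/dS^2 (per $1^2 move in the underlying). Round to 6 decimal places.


d1 = 0.2397272358; d2 = 0.0247272358
phi(d1) = 0.3876419762; exp(-qT) = 0.9985011244; exp(-rT) = 0.9942664996
Gamma = exp(-qT) * phi(d1) / (S * sigma * sqrt(T)) = 0.9985011244 * 0.3876419762 / (108.0000 * 0.4300 * 0.5000000000) = 0.016669

Answer: Gamma = 0.016669


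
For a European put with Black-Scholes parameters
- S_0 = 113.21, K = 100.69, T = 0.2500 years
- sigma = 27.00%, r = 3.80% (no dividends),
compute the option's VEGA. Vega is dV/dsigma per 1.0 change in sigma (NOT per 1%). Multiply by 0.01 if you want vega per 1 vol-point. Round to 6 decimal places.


Answer: Vega = 13.614521

Derivation:
d1 = 1.0060037864; d2 = 0.8710037864
phi(d1) = 0.2405180014; exp(-qT) = 1.0000000000; exp(-rT) = 0.9905449824
Vega = S * exp(-qT) * phi(d1) * sqrt(T) = 113.2100 * 1.0000000000 * 0.2405180014 * 0.5000000000 = 13.614521


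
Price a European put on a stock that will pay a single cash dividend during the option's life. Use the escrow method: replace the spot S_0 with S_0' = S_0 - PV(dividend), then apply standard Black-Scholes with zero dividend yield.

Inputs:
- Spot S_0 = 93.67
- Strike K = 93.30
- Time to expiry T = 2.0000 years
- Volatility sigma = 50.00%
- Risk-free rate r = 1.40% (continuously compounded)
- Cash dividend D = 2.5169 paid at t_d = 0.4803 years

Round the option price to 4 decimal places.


Answer: Price = 24.9085

Derivation:
PV(D) = D * exp(-r * t_d) = 2.5169 * 0.99329836 = 2.50003263
S_0' = S_0 - PV(D) = 93.6700 - 2.50003263 = 91.16996737
d1 = (ln(S_0'/K) + (r + sigma^2/2)*T) / (sigma*sqrt(T)) = 0.36049072
d2 = d1 - sigma*sqrt(T) = -0.34661607
exp(-rT) = 0.97238837
N(-d1) = 0.35924010; N(-d2) = 0.63556011
P = K * exp(-rT) * N(-d2) - S_0' * N(-d1) = 93.3000 * 0.97238837 * 0.63556011 - 91.16996737 * 0.35924010 = 24.9085


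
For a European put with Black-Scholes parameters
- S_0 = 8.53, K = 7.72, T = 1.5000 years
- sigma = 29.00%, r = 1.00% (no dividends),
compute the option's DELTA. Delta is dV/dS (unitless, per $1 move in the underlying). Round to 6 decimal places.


Answer: Delta = -0.308278

Derivation:
d1 = 0.5007376374; d2 = 0.1455616247
phi(d1) = 0.3519354067; exp(-qT) = 1.0000000000; exp(-rT) = 0.9851119396
N(-d1) = 0.3082778901
Delta = -exp(-qT) * N(-d1) = -1.0000000000 * 0.3082778901 = -0.308278


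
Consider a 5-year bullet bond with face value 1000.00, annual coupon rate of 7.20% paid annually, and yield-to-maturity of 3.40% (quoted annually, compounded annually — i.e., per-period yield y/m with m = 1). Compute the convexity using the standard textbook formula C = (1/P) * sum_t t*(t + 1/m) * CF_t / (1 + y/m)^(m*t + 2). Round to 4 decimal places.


Coupon per period c = face * coupon_rate / m = 72.000000
Periods per year m = 1; per-period yield y/m = 0.034000
Number of cashflows N = 5
Cashflows (t years, CF_t, discount factor 1/(1+y/m)^(m*t), PV):
  t = 1.0000: CF_t = 72.000000, DF = 0.967118, PV = 69.632495
  t = 2.0000: CF_t = 72.000000, DF = 0.935317, PV = 67.342839
  t = 3.0000: CF_t = 72.000000, DF = 0.904562, PV = 65.128471
  t = 4.0000: CF_t = 72.000000, DF = 0.874818, PV = 62.986916
  t = 5.0000: CF_t = 1072.000000, DF = 0.846052, PV = 906.968266
Price P = sum_t PV_t = 1172.058986
Convexity numerator sum_t t*(t + 1/m) * CF_t / (1+y/m)^(m*t + 2):
  t = 1.0000: term = 130.256941
  t = 2.0000: term = 377.921493
  t = 3.0000: term = 730.989348
  t = 4.0000: term = 1178.254914
  t = 5.0000: term = 25449.090655
Convexity = (1/P) * sum = 27866.513351 / 1172.058986 = 23.775692

Answer: Convexity = 23.7757


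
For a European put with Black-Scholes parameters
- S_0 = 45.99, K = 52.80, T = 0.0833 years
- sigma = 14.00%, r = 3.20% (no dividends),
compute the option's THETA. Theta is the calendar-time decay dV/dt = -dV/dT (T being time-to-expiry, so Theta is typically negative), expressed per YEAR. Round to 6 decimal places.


d1 = -3.3312829683; d2 = -3.3716894034
phi(d1) = 0.0015528526; exp(-qT) = 1.0000000000; exp(-rT) = 0.9973379496
Theta = -S*exp(-qT)*phi(d1)*sigma/(2*sqrt(T)) + r*K*exp(-rT)*N(-d2) - q*S*exp(-qT)*N(-d1)
N(-d1) = 0.9995677666; N(-d2) = 0.9996264568; sqrt(T) = 0.2886173938
Term 1 = -45.9900 * 1.0000000000 * 0.0015528526 * 0.1400 / (2 * 0.2886173938) = -0.0173208493
Term 2 = 0.0320 * 52.8000 * 0.9973379496 * 0.9996264568 = 1.6844727412
Term 3 = 0 (no dividend yield, q = 0)
Theta = -0.0173208493 + (1.6844727412) + (0.0000000000) = 1.667152

Answer: Theta = 1.667152


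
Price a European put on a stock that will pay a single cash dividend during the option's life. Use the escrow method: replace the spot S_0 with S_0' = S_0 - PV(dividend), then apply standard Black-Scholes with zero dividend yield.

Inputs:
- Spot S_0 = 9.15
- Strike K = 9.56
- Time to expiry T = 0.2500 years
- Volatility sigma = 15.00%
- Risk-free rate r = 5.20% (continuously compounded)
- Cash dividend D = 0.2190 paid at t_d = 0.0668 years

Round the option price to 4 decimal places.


PV(D) = D * exp(-r * t_d) = 0.2190 * 0.99653243 = 0.21824060
S_0' = S_0 - PV(D) = 9.1500 - 0.21824060 = 8.93175940
d1 = (ln(S_0'/K) + (r + sigma^2/2)*T) / (sigma*sqrt(T)) = -0.69549107
d2 = d1 - sigma*sqrt(T) = -0.77049107
exp(-rT) = 0.98708414
N(-d1) = 0.75662620; N(-d2) = 0.77949568
P = K * exp(-rT) * N(-d2) - S_0' * N(-d1) = 9.5600 * 0.98708414 * 0.77949568 - 8.93175940 * 0.75662620 = 0.5977

Answer: Price = 0.5977


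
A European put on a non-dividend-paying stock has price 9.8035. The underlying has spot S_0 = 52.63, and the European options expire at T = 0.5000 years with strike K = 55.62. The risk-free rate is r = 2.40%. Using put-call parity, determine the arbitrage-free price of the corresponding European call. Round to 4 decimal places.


Put-call parity: C - P = S_0 * exp(-qT) - K * exp(-rT).
S_0 * exp(-qT) = 52.6300 * 1.00000000 = 52.63000000
K * exp(-rT) = 55.6200 * 0.98807171 = 54.95654867
C = P + S*exp(-qT) - K*exp(-rT)
C = 9.8035 + 52.63000000 - 54.95654867 = 7.4770

Answer: Call price = 7.4770


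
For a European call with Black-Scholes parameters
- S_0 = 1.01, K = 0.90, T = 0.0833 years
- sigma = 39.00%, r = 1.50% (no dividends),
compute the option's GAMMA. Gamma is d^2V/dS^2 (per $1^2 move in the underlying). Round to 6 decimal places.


Answer: Gamma = 1.933526

Derivation:
d1 = 1.0918128642; d2 = 0.9792520806
phi(d1) = 0.2198156148; exp(-qT) = 1.0000000000; exp(-rT) = 0.9987512803
Gamma = exp(-qT) * phi(d1) / (S * sigma * sqrt(T)) = 1.0000000000 * 0.2198156148 / (1.0100 * 0.3900 * 0.2886173938) = 1.933526


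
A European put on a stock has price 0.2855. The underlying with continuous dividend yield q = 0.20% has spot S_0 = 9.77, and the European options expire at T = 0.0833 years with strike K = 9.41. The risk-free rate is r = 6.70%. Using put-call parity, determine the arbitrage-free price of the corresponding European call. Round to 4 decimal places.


Answer: Call price = 0.6962

Derivation:
Put-call parity: C - P = S_0 * exp(-qT) - K * exp(-rT).
S_0 * exp(-qT) = 9.7700 * 0.99983341 = 9.76837245
K * exp(-rT) = 9.4100 * 0.99443445 = 9.35762813
C = P + S*exp(-qT) - K*exp(-rT)
C = 0.2855 + 9.76837245 - 9.35762813 = 0.6962


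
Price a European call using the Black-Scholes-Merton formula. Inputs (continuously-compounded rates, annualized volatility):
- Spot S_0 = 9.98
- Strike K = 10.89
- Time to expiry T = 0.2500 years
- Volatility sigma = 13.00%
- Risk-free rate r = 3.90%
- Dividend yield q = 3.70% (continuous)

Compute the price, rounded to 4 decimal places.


d1 = (ln(S/K) + (r - q + 0.5*sigma^2) * T) / (sigma * sqrt(T)) = -1.30229764
d2 = d1 - sigma * sqrt(T) = -1.36729764
exp(-rT) = 0.99029738; exp(-qT) = 0.99079265
C = S_0 * exp(-qT) * N(d1) - K * exp(-rT) * N(d2)
N(d1) = 0.09640733; N(d2) = 0.08576602
C = 9.9800 * 0.99079265 * 0.09640733 - 10.8900 * 0.99029738 * 0.08576602 = 0.0284

Answer: Price = 0.0284


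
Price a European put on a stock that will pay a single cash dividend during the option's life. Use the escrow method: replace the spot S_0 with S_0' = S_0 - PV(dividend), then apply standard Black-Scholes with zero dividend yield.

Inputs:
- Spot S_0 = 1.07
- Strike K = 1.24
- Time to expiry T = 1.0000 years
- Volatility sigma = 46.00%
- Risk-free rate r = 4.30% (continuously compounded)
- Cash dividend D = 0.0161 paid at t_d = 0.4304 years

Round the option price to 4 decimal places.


Answer: Price = 0.2774

Derivation:
PV(D) = D * exp(-r * t_d) = 0.0161 * 0.98166301 = 0.01580477
S_0' = S_0 - PV(D) = 1.0700 - 0.01580477 = 1.05419523
d1 = (ln(S_0'/K) + (r + sigma^2/2)*T) / (sigma*sqrt(T)) = -0.02942114
d2 = d1 - sigma*sqrt(T) = -0.48942114
exp(-rT) = 0.95791139
N(-d1) = 0.51173564; N(-d2) = 0.68772821
P = K * exp(-rT) * N(-d2) - S_0' * N(-d1) = 1.2400 * 0.95791139 * 0.68772821 - 1.05419523 * 0.51173564 = 0.2774


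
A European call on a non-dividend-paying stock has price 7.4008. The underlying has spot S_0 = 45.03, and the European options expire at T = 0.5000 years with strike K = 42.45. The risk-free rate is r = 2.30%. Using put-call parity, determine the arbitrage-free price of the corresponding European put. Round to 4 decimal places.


Put-call parity: C - P = S_0 * exp(-qT) - K * exp(-rT).
S_0 * exp(-qT) = 45.0300 * 1.00000000 = 45.03000000
K * exp(-rT) = 42.4500 * 0.98856587 = 41.96462128
P = C - S*exp(-qT) + K*exp(-rT)
P = 7.4008 - 45.03000000 + 41.96462128 = 4.3354

Answer: Put price = 4.3354


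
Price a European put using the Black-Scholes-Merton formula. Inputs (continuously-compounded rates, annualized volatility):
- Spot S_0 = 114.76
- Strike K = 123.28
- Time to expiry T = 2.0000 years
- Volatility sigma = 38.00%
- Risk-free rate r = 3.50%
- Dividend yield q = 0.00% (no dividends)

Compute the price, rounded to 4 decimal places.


Answer: Price = 24.4233

Derivation:
d1 = (ln(S/K) + (r - q + 0.5*sigma^2) * T) / (sigma * sqrt(T)) = 0.26569500
d2 = d1 - sigma * sqrt(T) = -0.27170615
exp(-rT) = 0.93239382; exp(-qT) = 1.00000000
P = K * exp(-rT) * N(-d2) - S_0 * exp(-qT) * N(-d1)
N(-d1) = 0.39523706; N(-d2) = 0.60707601
P = 123.2800 * 0.93239382 * 0.60707601 - 114.7600 * 1.00000000 * 0.39523706 = 24.4233


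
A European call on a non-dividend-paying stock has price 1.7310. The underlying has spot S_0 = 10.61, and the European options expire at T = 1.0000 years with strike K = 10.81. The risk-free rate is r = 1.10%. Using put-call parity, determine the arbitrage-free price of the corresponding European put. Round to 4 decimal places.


Answer: Put price = 1.8127

Derivation:
Put-call parity: C - P = S_0 * exp(-qT) - K * exp(-rT).
S_0 * exp(-qT) = 10.6100 * 1.00000000 = 10.61000000
K * exp(-rT) = 10.8100 * 0.98906028 = 10.69174161
P = C - S*exp(-qT) + K*exp(-rT)
P = 1.7310 - 10.61000000 + 10.69174161 = 1.8127


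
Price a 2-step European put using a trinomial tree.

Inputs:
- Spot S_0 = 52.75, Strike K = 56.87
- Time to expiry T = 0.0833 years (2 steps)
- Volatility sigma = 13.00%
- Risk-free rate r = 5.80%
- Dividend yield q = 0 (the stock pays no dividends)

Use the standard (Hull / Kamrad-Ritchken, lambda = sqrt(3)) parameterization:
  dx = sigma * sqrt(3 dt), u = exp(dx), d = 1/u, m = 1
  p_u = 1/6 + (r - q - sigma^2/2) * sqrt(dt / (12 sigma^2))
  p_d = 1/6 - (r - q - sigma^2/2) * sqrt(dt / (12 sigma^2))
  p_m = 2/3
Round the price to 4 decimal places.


dt = T/N = 0.041650; dx = sigma*sqrt(3*dt) = 0.045953
u = exp(dx) = 1.047025; d = 1/u = 0.955087
p_u = 0.189122, p_m = 0.666667, p_d = 0.144211
Discount per step: exp(-r*dt) = 0.997587
Stock lattice S(k, j) with j the centered position index:
  k=0: S(0,+0) = 52.7500
  k=1: S(1,-1) = 50.3808; S(1,+0) = 52.7500; S(1,+1) = 55.2306
  k=2: S(2,-2) = 48.1181; S(2,-1) = 50.3808; S(2,+0) = 52.7500; S(2,+1) = 55.2306; S(2,+2) = 57.8278
Terminal payoffs V(N, j) = max(K - S_T, 0):
  V(2,-2) = 8.751906; V(2,-1) = 6.489156; V(2,+0) = 4.120000; V(2,+1) = 1.639435; V(2,+2) = 0.000000
Backward induction: V(k, j) = exp(-r*dt) * [p_u * V(k+1, j+1) + p_m * V(k+1, j) + p_d * V(k+1, j-1)]
  V(1,-1) = exp(-r*dt) * [p_u*4.120000 + p_m*6.489156 + p_d*8.751906] = 6.352048
  V(1,+0) = exp(-r*dt) * [p_u*1.639435 + p_m*4.120000 + p_d*6.489156] = 3.982897
  V(1,+1) = exp(-r*dt) * [p_u*0.000000 + p_m*1.639435 + p_d*4.120000] = 1.683037
  V(0,+0) = exp(-r*dt) * [p_u*1.683037 + p_m*3.982897 + p_d*6.352048] = 3.880217

Answer: Price = V(0,0) = 3.8802


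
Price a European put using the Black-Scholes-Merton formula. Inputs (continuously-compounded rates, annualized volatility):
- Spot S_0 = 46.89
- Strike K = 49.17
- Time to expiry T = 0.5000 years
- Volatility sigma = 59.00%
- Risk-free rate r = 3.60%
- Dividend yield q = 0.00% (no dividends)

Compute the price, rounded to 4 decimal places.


Answer: Price = 8.5846

Derivation:
d1 = (ln(S/K) + (r - q + 0.5*sigma^2) * T) / (sigma * sqrt(T)) = 0.13793556
d2 = d1 - sigma * sqrt(T) = -0.27925744
exp(-rT) = 0.98216103; exp(-qT) = 1.00000000
P = K * exp(-rT) * N(-d2) - S_0 * exp(-qT) * N(-d1)
N(-d1) = 0.44514567; N(-d2) = 0.60997637
P = 49.1700 * 0.98216103 * 0.60997637 - 46.8900 * 1.00000000 * 0.44514567 = 8.5846


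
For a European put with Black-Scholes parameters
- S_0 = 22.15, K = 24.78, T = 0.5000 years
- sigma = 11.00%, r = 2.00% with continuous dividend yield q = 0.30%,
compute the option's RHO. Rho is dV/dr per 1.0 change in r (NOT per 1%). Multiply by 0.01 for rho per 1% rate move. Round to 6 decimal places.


Answer: Rho = -11.223849

Derivation:
d1 = -1.2943188470; d2 = -1.3721005929
phi(d1) = 0.1726361338; exp(-qT) = 0.9985011244; exp(-rT) = 0.9900498337
N(-d2) = 0.9149839375
Rho = -K*T*exp(-rT)*N(-d2) = -24.7800 * 0.5000 * 0.9900498337 * 0.9149839375 = -11.223849


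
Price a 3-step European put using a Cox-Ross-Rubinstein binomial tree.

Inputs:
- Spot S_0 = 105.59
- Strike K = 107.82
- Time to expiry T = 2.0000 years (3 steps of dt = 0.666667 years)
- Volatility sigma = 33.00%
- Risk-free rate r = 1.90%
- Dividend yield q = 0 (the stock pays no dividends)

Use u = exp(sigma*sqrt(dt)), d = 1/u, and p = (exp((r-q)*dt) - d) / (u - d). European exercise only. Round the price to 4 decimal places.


Answer: Price = V(0,0) = 19.9797

Derivation:
dt = T/N = 0.666667
u = exp(sigma*sqrt(dt)) = 1.309236; d = 1/u = 0.763804
p = (exp((r-q)*dt) - d) / (u - d) = 0.456415
Discount per step: exp(-r*dt) = 0.987413
Stock lattice S(k, i) with i counting down-moves:
  k=0: S(0,0) = 105.5900
  k=1: S(1,0) = 138.2422; S(1,1) = 80.6501
  k=2: S(2,0) = 180.9917; S(2,1) = 105.5900; S(2,2) = 61.6009
  k=3: S(3,0) = 236.9609; S(3,1) = 138.2422; S(3,2) = 80.6501; S(3,3) = 47.0510
Terminal payoffs V(N, i) = max(K - S_T, 0):
  V(3,0) = 0.000000; V(3,1) = 0.000000; V(3,2) = 27.169920; V(3,3) = 60.769003
Backward induction: V(k, i) = exp(-r*dt) * [p * V(k+1, i) + (1-p) * V(k+1, i+1)].
  V(2,0) = exp(-r*dt) * [p*0.000000 + (1-p)*0.000000] = 0.000000
  V(2,1) = exp(-r*dt) * [p*0.000000 + (1-p)*27.169920] = 14.583278
  V(2,2) = exp(-r*dt) * [p*27.169920 + (1-p)*60.769003] = 44.862027
  V(1,0) = exp(-r*dt) * [p*0.000000 + (1-p)*14.583278] = 7.827479
  V(1,1) = exp(-r*dt) * [p*14.583278 + (1-p)*44.862027] = 30.651643
  V(0,0) = exp(-r*dt) * [p*7.827479 + (1-p)*30.651643] = 19.979678


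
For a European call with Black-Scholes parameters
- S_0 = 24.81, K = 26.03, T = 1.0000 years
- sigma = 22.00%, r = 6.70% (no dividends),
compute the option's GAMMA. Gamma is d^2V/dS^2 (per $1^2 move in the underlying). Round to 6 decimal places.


Answer: Gamma = 0.071695

Derivation:
d1 = 0.1963503577; d2 = -0.0236496423
phi(d1) = 0.3913256251; exp(-qT) = 1.0000000000; exp(-rT) = 0.9351952013
Gamma = exp(-qT) * phi(d1) / (S * sigma * sqrt(T)) = 1.0000000000 * 0.3913256251 / (24.8100 * 0.2200 * 1.0000000000) = 0.071695


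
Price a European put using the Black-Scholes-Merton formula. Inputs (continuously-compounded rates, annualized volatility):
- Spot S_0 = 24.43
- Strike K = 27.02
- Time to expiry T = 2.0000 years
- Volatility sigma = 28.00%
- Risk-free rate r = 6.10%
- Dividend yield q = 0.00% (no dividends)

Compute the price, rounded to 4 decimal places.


d1 = (ln(S/K) + (r - q + 0.5*sigma^2) * T) / (sigma * sqrt(T)) = 0.25161524
d2 = d1 - sigma * sqrt(T) = -0.14436456
exp(-rT) = 0.88514837; exp(-qT) = 1.00000000
P = K * exp(-rT) * N(-d2) - S_0 * exp(-qT) * N(-d1)
N(-d1) = 0.40066924; N(-d2) = 0.55739370
P = 27.0200 * 0.88514837 * 0.55739370 - 24.4300 * 1.00000000 * 0.40066924 = 3.5427

Answer: Price = 3.5427


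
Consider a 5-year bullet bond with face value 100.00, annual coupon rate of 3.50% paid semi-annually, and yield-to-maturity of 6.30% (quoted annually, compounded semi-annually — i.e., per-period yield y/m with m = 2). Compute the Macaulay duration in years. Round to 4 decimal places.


Coupon per period c = face * coupon_rate / m = 1.750000
Periods per year m = 2; per-period yield y/m = 0.031500
Number of cashflows N = 10
Cashflows (t years, CF_t, discount factor 1/(1+y/m)^(m*t), PV):
  t = 0.5000: CF_t = 1.750000, DF = 0.969462, PV = 1.696558
  t = 1.0000: CF_t = 1.750000, DF = 0.939856, PV = 1.644749
  t = 1.5000: CF_t = 1.750000, DF = 0.911155, PV = 1.594521
  t = 2.0000: CF_t = 1.750000, DF = 0.883330, PV = 1.545828
  t = 2.5000: CF_t = 1.750000, DF = 0.856355, PV = 1.498621
  t = 3.0000: CF_t = 1.750000, DF = 0.830204, PV = 1.452856
  t = 3.5000: CF_t = 1.750000, DF = 0.804851, PV = 1.408489
  t = 4.0000: CF_t = 1.750000, DF = 0.780272, PV = 1.365476
  t = 4.5000: CF_t = 1.750000, DF = 0.756444, PV = 1.323777
  t = 5.0000: CF_t = 101.750000, DF = 0.733344, PV = 74.617741
Price P = sum_t PV_t = 88.148617
Macaulay numerator sum_t t * PV_t:
  t * PV_t at t = 0.5000: 0.848279
  t * PV_t at t = 1.0000: 1.644749
  t * PV_t at t = 1.5000: 2.391782
  t * PV_t at t = 2.0000: 3.091656
  t * PV_t at t = 2.5000: 3.746553
  t * PV_t at t = 3.0000: 4.358569
  t * PV_t at t = 3.5000: 4.929711
  t * PV_t at t = 4.0000: 5.461905
  t * PV_t at t = 4.5000: 5.956998
  t * PV_t at t = 5.0000: 373.088703
Macaulay duration D = (sum_t t * PV_t) / P = 405.518906 / 88.148617 = 4.600400

Answer: Macaulay duration = 4.6004 years
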